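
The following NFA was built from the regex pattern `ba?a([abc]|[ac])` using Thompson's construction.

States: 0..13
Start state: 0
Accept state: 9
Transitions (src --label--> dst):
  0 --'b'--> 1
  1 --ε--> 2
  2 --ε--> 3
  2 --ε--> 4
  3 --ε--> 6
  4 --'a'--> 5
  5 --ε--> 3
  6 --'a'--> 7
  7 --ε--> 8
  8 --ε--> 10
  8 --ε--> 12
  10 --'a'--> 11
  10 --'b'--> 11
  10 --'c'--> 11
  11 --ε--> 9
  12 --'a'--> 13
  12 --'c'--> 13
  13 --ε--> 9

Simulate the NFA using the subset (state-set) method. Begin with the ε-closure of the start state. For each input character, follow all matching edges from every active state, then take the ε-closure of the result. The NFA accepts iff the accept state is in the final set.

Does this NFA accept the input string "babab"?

Answer: REJECT

Trace:
S₀ = ε-closure({0}) = {0}
'b' @ 1: {1,2,3,4,6}
'a' @ 2: {3,5,6,7,8,10,12}
'b' @ 3: {9,11}  [accepting]
'a' @ 4: {}  — no active states
rest 'b' ignored (set empty)
end set {} — state 9 not in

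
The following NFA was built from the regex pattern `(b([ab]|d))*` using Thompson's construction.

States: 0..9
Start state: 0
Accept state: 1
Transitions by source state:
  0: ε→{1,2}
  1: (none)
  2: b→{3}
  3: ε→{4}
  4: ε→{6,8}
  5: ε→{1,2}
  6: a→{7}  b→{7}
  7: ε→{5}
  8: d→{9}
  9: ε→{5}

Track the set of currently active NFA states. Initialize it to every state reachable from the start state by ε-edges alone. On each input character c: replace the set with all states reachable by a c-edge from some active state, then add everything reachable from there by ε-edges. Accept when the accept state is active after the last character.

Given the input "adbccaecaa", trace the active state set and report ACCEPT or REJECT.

initial (ε-close {0}): {0,1,2}
'a' @ 1: {}  — state set empty
rest 'dbccaecaa' ignored (set empty)
final: {}; accept 1 not in set

Answer: REJECT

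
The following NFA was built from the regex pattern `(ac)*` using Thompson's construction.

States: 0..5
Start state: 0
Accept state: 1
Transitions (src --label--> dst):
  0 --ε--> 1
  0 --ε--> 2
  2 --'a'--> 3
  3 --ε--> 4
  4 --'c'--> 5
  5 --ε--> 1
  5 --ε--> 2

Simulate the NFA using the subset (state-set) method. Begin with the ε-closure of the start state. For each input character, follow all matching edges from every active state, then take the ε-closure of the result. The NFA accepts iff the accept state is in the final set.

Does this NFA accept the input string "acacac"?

start: ε-closure({0}) = {0,1,2}
'a' @ 1: {3,4}
'c' @ 2: {1,2,5}  ✓accept
'a' @ 3: {3,4}
'c' @ 4: {1,2,5}  ✓accept
'a' @ 5: {3,4}
'c' @ 6: {1,2,5}  ✓accept
end set {1,2,5} — state 1 in

Answer: ACCEPT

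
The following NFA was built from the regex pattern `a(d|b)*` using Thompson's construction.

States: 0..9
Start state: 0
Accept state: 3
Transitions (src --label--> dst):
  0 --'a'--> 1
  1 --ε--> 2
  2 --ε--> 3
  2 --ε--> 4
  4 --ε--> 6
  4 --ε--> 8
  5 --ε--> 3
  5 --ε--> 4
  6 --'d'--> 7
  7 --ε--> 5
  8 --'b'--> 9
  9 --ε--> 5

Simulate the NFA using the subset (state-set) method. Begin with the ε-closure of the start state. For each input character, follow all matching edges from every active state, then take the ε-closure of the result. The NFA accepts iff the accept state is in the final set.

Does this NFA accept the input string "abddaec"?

start: ε-closure({0}) = {0}
'a' @ 1: {1,2,3,4,6,8}  [accepting]
'b' @ 2: {3,4,5,6,8,9}  [accepting]
'd' @ 3: {3,4,5,6,7,8}  [accepting]
'd' @ 4: {3,4,5,6,7,8}  [accepting]
'a' @ 5: {}  — dead — no transitions
rest 'ec' ignored (set empty)
after full input: {}  (accept=3 not in)

Answer: REJECT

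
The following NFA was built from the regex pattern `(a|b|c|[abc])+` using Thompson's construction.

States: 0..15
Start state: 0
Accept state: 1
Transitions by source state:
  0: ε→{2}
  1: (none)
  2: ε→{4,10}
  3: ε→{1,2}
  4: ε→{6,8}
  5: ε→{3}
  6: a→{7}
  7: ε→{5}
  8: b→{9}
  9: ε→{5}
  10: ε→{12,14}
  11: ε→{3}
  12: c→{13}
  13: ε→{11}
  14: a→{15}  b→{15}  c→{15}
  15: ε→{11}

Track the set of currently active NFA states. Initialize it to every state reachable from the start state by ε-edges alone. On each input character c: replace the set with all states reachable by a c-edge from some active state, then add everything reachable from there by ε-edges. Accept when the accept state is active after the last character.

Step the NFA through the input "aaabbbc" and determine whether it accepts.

Answer: ACCEPT

Trace:
initial (ε-close {0}): {0,2,4,6,8,10,12,14}
'a' @ 1: {1,2,3,4,5,6,7,8,10,11,12,14,15}  ✓accept
'a' @ 2: {1,2,3,4,5,6,7,8,10,11,12,14,15}  ✓accept
'a' @ 3: {1,2,3,4,5,6,7,8,10,11,12,14,15}  ✓accept
'b' @ 4: {1,2,3,4,5,6,8,9,10,11,12,14,15}  ✓accept
'b' @ 5: {1,2,3,4,5,6,8,9,10,11,12,14,15}  ✓accept
'b' @ 6: {1,2,3,4,5,6,8,9,10,11,12,14,15}  ✓accept
'c' @ 7: {1,2,3,4,6,8,10,11,12,13,14,15}  ✓accept
end set {1,2,3,4,6,8,10,11,12,13,14,15} — state 1 in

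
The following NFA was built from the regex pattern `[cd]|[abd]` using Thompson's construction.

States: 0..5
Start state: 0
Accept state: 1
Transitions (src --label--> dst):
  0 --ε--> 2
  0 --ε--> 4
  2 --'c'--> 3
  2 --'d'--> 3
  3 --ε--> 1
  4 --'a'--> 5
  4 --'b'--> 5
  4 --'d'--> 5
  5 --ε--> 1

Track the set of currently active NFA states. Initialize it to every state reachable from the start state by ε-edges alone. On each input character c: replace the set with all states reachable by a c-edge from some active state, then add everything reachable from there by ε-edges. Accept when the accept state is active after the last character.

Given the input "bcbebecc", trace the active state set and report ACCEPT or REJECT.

Answer: REJECT

Derivation:
start: ε-closure({0}) = {0,2,4}
'b' @ 1: {1,5}  ✓accept
'c' @ 2: {}  — dead — no transitions
rest 'bebecc' ignored (set empty)
after full input: {}  (accept=1 not in)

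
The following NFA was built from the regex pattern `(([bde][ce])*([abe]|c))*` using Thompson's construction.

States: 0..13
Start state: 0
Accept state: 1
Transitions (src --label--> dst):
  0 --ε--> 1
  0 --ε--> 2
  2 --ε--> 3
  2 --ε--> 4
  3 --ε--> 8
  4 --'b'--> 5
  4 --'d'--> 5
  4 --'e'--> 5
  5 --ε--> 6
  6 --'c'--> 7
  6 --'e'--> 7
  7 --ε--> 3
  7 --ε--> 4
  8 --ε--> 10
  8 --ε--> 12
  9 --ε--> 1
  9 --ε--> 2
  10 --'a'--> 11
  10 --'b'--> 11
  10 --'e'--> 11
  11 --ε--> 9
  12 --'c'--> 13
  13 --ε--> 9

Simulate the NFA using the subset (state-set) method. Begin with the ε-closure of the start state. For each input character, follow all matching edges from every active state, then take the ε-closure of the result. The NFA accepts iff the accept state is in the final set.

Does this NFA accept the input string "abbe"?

start: ε-closure({0}) = {0,1,2,3,4,8,10,12}
'a' @ 1: {1,2,3,4,8,9,10,11,12}  (accept∈set)
'b' @ 2: {1,2,3,4,5,6,8,9,10,11,12}  (accept∈set)
'b' @ 3: {1,2,3,4,5,6,8,9,10,11,12}  (accept∈set)
'e' @ 4: {1,2,3,4,5,6,7,8,9,10,11,12}  (accept∈set)
end set {1,2,3,4,5,6,7,8,9,10,11,12} — state 1 in

Answer: ACCEPT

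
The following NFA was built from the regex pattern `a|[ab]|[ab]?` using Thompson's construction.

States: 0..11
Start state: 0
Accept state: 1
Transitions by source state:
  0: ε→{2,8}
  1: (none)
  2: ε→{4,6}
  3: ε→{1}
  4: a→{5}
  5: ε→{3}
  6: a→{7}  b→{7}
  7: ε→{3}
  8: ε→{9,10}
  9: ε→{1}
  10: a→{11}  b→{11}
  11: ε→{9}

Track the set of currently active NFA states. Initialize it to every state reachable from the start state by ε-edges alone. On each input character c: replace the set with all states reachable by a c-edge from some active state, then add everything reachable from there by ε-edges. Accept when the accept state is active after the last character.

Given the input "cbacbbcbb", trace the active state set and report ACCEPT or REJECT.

start: ε-closure({0}) = {0,1,2,4,6,8,9,10}
'c' @ 1: {}  — no active states
rest 'bacbbcbb' ignored (set empty)
final: {}; accept 1 not in set

Answer: REJECT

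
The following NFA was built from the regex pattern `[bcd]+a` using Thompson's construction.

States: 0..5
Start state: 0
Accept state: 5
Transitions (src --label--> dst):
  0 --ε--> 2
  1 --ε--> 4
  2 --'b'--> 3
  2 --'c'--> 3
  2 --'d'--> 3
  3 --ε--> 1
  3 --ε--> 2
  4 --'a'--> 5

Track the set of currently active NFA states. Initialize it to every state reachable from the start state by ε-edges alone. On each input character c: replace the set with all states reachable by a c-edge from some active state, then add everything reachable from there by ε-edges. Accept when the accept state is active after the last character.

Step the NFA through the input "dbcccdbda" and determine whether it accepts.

Answer: ACCEPT

Derivation:
S₀ = ε-closure({0}) = {0,2}
'd' @ 1: {1,2,3,4}
'b' @ 2: {1,2,3,4}
'c' @ 3: {1,2,3,4}
'c' @ 4: {1,2,3,4}
'c' @ 5: {1,2,3,4}
'd' @ 6: {1,2,3,4}
'b' @ 7: {1,2,3,4}
'd' @ 8: {1,2,3,4}
'a' @ 9: {5}  ✓accept
final: {5}; accept 5 in set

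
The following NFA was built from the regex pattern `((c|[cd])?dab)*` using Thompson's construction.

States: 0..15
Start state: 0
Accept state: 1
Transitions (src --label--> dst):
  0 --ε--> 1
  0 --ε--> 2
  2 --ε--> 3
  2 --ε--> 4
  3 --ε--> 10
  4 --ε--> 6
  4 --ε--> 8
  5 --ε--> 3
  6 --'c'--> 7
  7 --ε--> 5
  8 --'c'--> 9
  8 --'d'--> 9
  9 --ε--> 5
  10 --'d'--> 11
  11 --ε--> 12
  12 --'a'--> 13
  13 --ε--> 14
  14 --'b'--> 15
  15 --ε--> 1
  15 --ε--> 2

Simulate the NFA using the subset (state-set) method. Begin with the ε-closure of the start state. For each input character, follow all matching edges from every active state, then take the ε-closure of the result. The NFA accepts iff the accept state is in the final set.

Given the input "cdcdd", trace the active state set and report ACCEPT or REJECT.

S₀ = ε-closure({0}) = {0,1,2,3,4,6,8,10}
'c' @ 1: {3,5,7,9,10}
'd' @ 2: {11,12}
'c' @ 3: {}  — no active states
rest 'dd' ignored (set empty)
final: {}; accept 1 not in set

Answer: REJECT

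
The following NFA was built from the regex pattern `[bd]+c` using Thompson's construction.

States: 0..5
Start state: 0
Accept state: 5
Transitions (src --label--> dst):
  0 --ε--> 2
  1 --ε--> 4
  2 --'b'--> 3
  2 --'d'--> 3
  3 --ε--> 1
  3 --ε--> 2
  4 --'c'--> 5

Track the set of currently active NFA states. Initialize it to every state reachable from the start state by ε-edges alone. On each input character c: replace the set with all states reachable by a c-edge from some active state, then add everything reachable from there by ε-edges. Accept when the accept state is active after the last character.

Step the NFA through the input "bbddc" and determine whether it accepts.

Answer: ACCEPT

Derivation:
start: ε-closure({0}) = {0,2}
'b' @ 1: {1,2,3,4}
'b' @ 2: {1,2,3,4}
'd' @ 3: {1,2,3,4}
'd' @ 4: {1,2,3,4}
'c' @ 5: {5}  [accepting]
final: {5}; accept 5 in set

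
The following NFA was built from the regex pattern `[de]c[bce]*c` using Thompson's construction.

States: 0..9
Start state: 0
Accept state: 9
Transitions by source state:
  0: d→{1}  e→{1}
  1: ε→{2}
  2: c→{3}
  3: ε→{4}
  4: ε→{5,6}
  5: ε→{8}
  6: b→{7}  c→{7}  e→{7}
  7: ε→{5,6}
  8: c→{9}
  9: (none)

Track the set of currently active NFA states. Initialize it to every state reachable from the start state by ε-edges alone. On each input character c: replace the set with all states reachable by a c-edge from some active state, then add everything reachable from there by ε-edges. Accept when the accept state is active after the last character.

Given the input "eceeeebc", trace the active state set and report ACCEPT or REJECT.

Answer: ACCEPT

Trace:
start: ε-closure({0}) = {0}
'e' @ 1: {1,2}
'c' @ 2: {3,4,5,6,8}
'e' @ 3: {5,6,7,8}
'e' @ 4: {5,6,7,8}
'e' @ 5: {5,6,7,8}
'e' @ 6: {5,6,7,8}
'b' @ 7: {5,6,7,8}
'c' @ 8: {5,6,7,8,9}  ✓accept
after full input: {5,6,7,8,9}  (accept=9 in)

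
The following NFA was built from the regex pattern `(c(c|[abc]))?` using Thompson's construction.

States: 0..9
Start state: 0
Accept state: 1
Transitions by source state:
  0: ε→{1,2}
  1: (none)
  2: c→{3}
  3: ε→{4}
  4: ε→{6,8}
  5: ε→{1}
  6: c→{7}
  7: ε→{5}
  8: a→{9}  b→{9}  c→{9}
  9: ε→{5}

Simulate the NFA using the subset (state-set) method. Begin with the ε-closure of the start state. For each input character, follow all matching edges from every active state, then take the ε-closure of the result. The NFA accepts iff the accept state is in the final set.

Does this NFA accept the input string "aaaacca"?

S₀ = ε-closure({0}) = {0,1,2}
'a' @ 1: {}  — state set empty
rest 'aaacca' ignored (set empty)
final: {}; accept 1 not in set

Answer: REJECT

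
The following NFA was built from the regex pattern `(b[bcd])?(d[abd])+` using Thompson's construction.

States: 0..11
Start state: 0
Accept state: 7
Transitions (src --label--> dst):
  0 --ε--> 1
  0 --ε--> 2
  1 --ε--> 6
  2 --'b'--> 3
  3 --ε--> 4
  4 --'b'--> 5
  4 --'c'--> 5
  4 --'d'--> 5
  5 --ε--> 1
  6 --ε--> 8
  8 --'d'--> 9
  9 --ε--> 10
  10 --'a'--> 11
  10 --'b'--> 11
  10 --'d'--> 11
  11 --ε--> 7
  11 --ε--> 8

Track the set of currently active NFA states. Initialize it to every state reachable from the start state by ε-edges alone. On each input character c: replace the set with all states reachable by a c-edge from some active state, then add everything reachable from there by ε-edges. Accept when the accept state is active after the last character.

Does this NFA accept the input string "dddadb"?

Answer: ACCEPT

Steps:
start: ε-closure({0}) = {0,1,2,6,8}
'd' @ 1: {9,10}
'd' @ 2: {7,8,11}  [accepting]
'd' @ 3: {9,10}
'a' @ 4: {7,8,11}  [accepting]
'd' @ 5: {9,10}
'b' @ 6: {7,8,11}  [accepting]
end set {7,8,11} — state 7 in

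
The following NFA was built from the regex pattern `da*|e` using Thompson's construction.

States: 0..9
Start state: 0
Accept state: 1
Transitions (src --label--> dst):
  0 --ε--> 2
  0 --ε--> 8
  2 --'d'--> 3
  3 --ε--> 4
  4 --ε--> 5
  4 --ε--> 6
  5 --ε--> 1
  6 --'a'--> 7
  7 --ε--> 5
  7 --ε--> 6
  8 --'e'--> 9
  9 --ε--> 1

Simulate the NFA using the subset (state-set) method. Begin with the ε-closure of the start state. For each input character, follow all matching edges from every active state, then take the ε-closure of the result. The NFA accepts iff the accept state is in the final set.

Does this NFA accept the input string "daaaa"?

Answer: ACCEPT

Derivation:
S₀ = ε-closure({0}) = {0,2,8}
'd' @ 1: {1,3,4,5,6}  [accepting]
'a' @ 2: {1,5,6,7}  [accepting]
'a' @ 3: {1,5,6,7}  [accepting]
'a' @ 4: {1,5,6,7}  [accepting]
'a' @ 5: {1,5,6,7}  [accepting]
end set {1,5,6,7} — state 1 in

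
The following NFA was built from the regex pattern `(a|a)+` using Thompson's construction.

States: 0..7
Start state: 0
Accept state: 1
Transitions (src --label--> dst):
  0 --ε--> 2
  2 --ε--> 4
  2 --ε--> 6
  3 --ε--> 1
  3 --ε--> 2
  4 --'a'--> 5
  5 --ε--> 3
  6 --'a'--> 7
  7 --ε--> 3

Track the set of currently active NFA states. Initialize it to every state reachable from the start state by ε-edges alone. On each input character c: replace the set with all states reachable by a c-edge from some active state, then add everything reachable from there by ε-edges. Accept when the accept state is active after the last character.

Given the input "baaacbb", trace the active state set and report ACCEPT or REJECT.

initial (ε-close {0}): {0,2,4,6}
'b' @ 1: {}  — no active states
rest 'aaacbb' ignored (set empty)
final: {}; accept 1 not in set

Answer: REJECT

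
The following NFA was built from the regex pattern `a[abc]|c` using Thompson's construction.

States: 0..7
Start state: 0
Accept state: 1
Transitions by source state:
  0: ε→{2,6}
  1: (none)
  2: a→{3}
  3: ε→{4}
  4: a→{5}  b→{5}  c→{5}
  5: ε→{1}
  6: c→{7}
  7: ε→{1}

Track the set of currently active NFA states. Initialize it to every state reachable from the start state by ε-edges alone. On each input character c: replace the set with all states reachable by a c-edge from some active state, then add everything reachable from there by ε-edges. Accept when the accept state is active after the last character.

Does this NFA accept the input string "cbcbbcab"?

Answer: REJECT

Steps:
initial (ε-close {0}): {0,2,6}
'c' @ 1: {1,7}  [accepting]
'b' @ 2: {}  — no active states
rest 'cbbcab' ignored (set empty)
final: {}; accept 1 not in set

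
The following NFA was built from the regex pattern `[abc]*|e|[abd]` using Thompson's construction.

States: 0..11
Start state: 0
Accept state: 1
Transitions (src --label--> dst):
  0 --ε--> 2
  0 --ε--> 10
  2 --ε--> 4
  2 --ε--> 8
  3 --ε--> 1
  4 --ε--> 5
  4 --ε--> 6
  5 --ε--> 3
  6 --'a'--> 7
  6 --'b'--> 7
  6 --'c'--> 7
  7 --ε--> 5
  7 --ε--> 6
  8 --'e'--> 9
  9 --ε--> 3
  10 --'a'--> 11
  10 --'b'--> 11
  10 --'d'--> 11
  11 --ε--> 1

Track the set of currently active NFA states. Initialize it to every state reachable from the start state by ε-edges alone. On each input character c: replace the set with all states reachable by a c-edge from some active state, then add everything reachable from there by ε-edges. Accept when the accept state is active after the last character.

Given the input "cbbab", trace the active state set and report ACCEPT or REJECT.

Answer: ACCEPT

Trace:
S₀ = ε-closure({0}) = {0,1,2,3,4,5,6,8,10}
'c' @ 1: {1,3,5,6,7}  (accept∈set)
'b' @ 2: {1,3,5,6,7}  (accept∈set)
'b' @ 3: {1,3,5,6,7}  (accept∈set)
'a' @ 4: {1,3,5,6,7}  (accept∈set)
'b' @ 5: {1,3,5,6,7}  (accept∈set)
final: {1,3,5,6,7}; accept 1 in set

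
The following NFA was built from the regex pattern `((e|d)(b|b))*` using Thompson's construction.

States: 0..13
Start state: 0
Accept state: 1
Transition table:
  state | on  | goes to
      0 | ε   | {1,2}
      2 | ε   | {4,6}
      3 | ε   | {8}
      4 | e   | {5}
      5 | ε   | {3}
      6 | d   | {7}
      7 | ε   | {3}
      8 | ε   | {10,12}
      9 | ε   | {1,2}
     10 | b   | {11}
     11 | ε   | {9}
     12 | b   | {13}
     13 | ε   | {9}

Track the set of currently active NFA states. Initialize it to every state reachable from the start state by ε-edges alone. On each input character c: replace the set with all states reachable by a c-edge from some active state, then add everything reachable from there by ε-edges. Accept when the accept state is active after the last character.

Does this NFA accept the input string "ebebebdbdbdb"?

Answer: ACCEPT

Derivation:
S₀ = ε-closure({0}) = {0,1,2,4,6}
'e' @ 1: {3,5,8,10,12}
'b' @ 2: {1,2,4,6,9,11,13}  (accept∈set)
'e' @ 3: {3,5,8,10,12}
'b' @ 4: {1,2,4,6,9,11,13}  (accept∈set)
'e' @ 5: {3,5,8,10,12}
'b' @ 6: {1,2,4,6,9,11,13}  (accept∈set)
'd' @ 7: {3,7,8,10,12}
'b' @ 8: {1,2,4,6,9,11,13}  (accept∈set)
'd' @ 9: {3,7,8,10,12}
'b' @ 10: {1,2,4,6,9,11,13}  (accept∈set)
'd' @ 11: {3,7,8,10,12}
'b' @ 12: {1,2,4,6,9,11,13}  (accept∈set)
final: {1,2,4,6,9,11,13}; accept 1 in set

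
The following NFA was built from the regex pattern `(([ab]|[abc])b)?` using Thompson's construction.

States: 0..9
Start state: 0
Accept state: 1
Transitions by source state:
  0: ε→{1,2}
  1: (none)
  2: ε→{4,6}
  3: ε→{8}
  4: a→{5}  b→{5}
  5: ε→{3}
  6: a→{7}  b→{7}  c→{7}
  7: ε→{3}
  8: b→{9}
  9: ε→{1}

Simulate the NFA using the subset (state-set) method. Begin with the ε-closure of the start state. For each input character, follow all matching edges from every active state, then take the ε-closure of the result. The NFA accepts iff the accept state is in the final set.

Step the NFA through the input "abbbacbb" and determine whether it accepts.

Answer: REJECT

Derivation:
initial (ε-close {0}): {0,1,2,4,6}
'a' @ 1: {3,5,7,8}
'b' @ 2: {1,9}  ✓accept
'b' @ 3: {}  — no active states
rest 'bacbb' ignored (set empty)
after full input: {}  (accept=1 not in)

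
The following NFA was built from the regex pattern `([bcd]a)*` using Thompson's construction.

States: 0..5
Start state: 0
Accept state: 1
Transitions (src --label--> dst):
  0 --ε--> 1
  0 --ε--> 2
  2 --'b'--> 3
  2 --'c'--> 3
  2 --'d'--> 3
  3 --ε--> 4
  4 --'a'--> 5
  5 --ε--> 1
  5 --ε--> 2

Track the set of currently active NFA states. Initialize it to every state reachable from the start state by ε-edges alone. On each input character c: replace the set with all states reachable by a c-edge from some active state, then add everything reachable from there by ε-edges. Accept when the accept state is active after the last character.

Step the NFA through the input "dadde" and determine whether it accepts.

Answer: REJECT

Trace:
start: ε-closure({0}) = {0,1,2}
'd' @ 1: {3,4}
'a' @ 2: {1,2,5}  ✓accept
'd' @ 3: {3,4}
'd' @ 4: {}  — no active states
rest 'e' ignored (set empty)
final: {}; accept 1 not in set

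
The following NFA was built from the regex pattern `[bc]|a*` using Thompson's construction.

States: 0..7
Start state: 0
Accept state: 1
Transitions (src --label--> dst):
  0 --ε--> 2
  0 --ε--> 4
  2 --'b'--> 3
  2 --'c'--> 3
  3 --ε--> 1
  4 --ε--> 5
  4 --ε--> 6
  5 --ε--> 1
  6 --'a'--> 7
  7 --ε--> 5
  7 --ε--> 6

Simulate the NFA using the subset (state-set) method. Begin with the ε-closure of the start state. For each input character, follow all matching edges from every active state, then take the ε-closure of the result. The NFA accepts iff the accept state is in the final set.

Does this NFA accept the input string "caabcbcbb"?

S₀ = ε-closure({0}) = {0,1,2,4,5,6}
'c' @ 1: {1,3}  (accept∈set)
'a' @ 2: {}  — dead — no transitions
rest 'abcbcbb' ignored (set empty)
end set {} — state 1 not in

Answer: REJECT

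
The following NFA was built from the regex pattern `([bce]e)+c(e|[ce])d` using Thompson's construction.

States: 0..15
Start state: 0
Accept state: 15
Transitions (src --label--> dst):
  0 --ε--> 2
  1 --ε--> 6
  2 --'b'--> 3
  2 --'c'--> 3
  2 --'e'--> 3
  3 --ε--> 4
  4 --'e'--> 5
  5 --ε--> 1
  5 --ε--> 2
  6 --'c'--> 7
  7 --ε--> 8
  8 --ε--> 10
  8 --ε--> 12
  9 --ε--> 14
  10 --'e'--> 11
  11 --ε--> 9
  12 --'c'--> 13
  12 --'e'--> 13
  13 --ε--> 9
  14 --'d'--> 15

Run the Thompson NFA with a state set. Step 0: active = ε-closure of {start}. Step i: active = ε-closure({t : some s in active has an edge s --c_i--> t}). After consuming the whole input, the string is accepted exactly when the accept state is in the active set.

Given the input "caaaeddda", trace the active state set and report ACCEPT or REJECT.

S₀ = ε-closure({0}) = {0,2}
'c' @ 1: {3,4}
'a' @ 2: {}  — state set empty
rest 'aaeddda' ignored (set empty)
end set {} — state 15 not in

Answer: REJECT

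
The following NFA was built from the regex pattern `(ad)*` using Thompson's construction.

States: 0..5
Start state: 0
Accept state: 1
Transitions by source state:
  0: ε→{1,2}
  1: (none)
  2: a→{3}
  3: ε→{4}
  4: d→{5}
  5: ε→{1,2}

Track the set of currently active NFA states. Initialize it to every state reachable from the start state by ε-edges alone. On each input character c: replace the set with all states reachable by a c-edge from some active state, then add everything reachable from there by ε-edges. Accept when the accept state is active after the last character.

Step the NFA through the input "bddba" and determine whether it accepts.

Answer: REJECT

Trace:
initial (ε-close {0}): {0,1,2}
'b' @ 1: {}  — dead — no transitions
rest 'ddba' ignored (set empty)
end set {} — state 1 not in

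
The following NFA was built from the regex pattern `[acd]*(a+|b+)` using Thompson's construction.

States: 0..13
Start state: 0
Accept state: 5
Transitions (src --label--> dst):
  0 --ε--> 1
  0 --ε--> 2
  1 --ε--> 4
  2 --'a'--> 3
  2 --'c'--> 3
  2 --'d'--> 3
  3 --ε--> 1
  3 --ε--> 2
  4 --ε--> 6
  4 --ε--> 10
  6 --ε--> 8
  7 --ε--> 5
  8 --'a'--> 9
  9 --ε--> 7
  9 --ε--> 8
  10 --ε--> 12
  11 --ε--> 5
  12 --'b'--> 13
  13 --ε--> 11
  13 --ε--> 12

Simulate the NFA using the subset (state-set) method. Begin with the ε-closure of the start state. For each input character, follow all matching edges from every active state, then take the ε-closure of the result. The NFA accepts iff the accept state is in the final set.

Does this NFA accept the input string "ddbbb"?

Answer: ACCEPT

Steps:
start: ε-closure({0}) = {0,1,2,4,6,8,10,12}
'd' @ 1: {1,2,3,4,6,8,10,12}
'd' @ 2: {1,2,3,4,6,8,10,12}
'b' @ 3: {5,11,12,13}  [accepting]
'b' @ 4: {5,11,12,13}  [accepting]
'b' @ 5: {5,11,12,13}  [accepting]
end set {5,11,12,13} — state 5 in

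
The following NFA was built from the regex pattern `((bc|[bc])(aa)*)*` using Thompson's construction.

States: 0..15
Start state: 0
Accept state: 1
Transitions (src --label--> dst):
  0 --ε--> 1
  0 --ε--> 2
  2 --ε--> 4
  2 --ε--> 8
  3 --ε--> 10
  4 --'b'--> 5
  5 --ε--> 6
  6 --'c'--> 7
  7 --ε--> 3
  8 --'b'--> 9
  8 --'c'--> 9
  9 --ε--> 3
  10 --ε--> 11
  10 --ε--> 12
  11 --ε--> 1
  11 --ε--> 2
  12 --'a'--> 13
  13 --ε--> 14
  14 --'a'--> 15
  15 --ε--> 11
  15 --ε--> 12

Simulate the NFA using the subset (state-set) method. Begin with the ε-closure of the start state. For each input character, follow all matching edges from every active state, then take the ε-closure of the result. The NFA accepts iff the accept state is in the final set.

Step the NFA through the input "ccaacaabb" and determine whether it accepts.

Answer: ACCEPT

Trace:
start: ε-closure({0}) = {0,1,2,4,8}
'c' @ 1: {1,2,3,4,8,9,10,11,12}  ✓accept
'c' @ 2: {1,2,3,4,8,9,10,11,12}  ✓accept
'a' @ 3: {13,14}
'a' @ 4: {1,2,4,8,11,12,15}  ✓accept
'c' @ 5: {1,2,3,4,8,9,10,11,12}  ✓accept
'a' @ 6: {13,14}
'a' @ 7: {1,2,4,8,11,12,15}  ✓accept
'b' @ 8: {1,2,3,4,5,6,8,9,10,11,12}  ✓accept
'b' @ 9: {1,2,3,4,5,6,8,9,10,11,12}  ✓accept
end set {1,2,3,4,5,6,8,9,10,11,12} — state 1 in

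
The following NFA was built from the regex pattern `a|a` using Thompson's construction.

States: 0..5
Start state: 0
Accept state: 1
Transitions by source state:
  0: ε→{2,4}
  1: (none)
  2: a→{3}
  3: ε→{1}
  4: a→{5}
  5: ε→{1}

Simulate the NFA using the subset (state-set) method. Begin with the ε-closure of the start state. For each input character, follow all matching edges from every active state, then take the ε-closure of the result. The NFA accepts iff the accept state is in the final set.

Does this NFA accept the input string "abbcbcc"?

Answer: REJECT

Steps:
S₀ = ε-closure({0}) = {0,2,4}
'a' @ 1: {1,3,5}  (accept∈set)
'b' @ 2: {}  — state set empty
rest 'bcbcc' ignored (set empty)
final: {}; accept 1 not in set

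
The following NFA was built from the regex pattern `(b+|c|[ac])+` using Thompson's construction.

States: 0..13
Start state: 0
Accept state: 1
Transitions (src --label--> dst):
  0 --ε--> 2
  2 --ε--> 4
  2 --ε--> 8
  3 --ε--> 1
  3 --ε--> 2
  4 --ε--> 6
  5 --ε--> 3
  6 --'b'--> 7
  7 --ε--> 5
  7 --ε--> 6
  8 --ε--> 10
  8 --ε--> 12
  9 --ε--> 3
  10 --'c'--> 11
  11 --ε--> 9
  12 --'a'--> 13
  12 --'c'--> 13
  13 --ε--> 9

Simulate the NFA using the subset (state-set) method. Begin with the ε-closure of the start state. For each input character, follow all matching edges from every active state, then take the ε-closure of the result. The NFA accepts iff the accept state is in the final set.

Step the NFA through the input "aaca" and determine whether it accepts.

Answer: ACCEPT

Steps:
S₀ = ε-closure({0}) = {0,2,4,6,8,10,12}
'a' @ 1: {1,2,3,4,6,8,9,10,12,13}  ✓accept
'a' @ 2: {1,2,3,4,6,8,9,10,12,13}  ✓accept
'c' @ 3: {1,2,3,4,6,8,9,10,11,12,13}  ✓accept
'a' @ 4: {1,2,3,4,6,8,9,10,12,13}  ✓accept
final: {1,2,3,4,6,8,9,10,12,13}; accept 1 in set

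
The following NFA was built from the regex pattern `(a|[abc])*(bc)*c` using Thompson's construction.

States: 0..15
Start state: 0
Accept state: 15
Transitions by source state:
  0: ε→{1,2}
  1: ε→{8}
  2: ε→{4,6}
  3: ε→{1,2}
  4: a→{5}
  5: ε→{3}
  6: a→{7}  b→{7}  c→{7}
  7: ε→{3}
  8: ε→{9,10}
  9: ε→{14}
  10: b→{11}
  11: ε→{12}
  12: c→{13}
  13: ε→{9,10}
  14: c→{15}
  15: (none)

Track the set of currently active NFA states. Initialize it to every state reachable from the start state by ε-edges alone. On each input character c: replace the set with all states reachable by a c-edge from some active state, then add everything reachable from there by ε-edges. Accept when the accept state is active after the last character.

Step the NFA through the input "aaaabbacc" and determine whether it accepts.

Answer: ACCEPT

Derivation:
S₀ = ε-closure({0}) = {0,1,2,4,6,8,9,10,14}
'a' @ 1: {1,2,3,4,5,6,7,8,9,10,14}
'a' @ 2: {1,2,3,4,5,6,7,8,9,10,14}
'a' @ 3: {1,2,3,4,5,6,7,8,9,10,14}
'a' @ 4: {1,2,3,4,5,6,7,8,9,10,14}
'b' @ 5: {1,2,3,4,6,7,8,9,10,11,12,14}
'b' @ 6: {1,2,3,4,6,7,8,9,10,11,12,14}
'a' @ 7: {1,2,3,4,5,6,7,8,9,10,14}
'c' @ 8: {1,2,3,4,6,7,8,9,10,14,15}  [accepting]
'c' @ 9: {1,2,3,4,6,7,8,9,10,14,15}  [accepting]
after full input: {1,2,3,4,6,7,8,9,10,14,15}  (accept=15 in)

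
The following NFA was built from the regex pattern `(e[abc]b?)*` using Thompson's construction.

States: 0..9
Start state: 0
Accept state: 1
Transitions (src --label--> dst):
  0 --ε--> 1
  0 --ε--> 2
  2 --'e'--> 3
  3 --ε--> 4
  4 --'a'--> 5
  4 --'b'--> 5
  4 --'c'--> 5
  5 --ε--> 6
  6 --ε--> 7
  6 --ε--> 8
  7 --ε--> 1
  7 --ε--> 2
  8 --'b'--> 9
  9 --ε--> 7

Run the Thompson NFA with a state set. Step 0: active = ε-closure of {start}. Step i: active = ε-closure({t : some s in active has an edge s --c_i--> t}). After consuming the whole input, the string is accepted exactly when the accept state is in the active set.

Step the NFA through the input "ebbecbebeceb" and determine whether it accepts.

Answer: ACCEPT

Trace:
initial (ε-close {0}): {0,1,2}
'e' @ 1: {3,4}
'b' @ 2: {1,2,5,6,7,8}  (accept∈set)
'b' @ 3: {1,2,7,9}  (accept∈set)
'e' @ 4: {3,4}
'c' @ 5: {1,2,5,6,7,8}  (accept∈set)
'b' @ 6: {1,2,7,9}  (accept∈set)
'e' @ 7: {3,4}
'b' @ 8: {1,2,5,6,7,8}  (accept∈set)
'e' @ 9: {3,4}
'c' @ 10: {1,2,5,6,7,8}  (accept∈set)
'e' @ 11: {3,4}
'b' @ 12: {1,2,5,6,7,8}  (accept∈set)
after full input: {1,2,5,6,7,8}  (accept=1 in)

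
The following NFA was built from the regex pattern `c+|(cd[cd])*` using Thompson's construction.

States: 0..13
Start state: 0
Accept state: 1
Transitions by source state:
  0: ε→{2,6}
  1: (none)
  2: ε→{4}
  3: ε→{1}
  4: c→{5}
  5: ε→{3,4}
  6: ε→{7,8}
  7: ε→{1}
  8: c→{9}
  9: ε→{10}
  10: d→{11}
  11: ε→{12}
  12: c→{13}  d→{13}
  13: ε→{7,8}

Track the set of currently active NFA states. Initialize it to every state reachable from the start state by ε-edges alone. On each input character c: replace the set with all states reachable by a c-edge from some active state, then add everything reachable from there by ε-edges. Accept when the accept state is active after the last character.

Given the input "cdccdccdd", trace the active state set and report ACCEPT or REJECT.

Answer: ACCEPT

Trace:
S₀ = ε-closure({0}) = {0,1,2,4,6,7,8}
'c' @ 1: {1,3,4,5,9,10}  (accept∈set)
'd' @ 2: {11,12}
'c' @ 3: {1,7,8,13}  (accept∈set)
'c' @ 4: {9,10}
'd' @ 5: {11,12}
'c' @ 6: {1,7,8,13}  (accept∈set)
'c' @ 7: {9,10}
'd' @ 8: {11,12}
'd' @ 9: {1,7,8,13}  (accept∈set)
after full input: {1,7,8,13}  (accept=1 in)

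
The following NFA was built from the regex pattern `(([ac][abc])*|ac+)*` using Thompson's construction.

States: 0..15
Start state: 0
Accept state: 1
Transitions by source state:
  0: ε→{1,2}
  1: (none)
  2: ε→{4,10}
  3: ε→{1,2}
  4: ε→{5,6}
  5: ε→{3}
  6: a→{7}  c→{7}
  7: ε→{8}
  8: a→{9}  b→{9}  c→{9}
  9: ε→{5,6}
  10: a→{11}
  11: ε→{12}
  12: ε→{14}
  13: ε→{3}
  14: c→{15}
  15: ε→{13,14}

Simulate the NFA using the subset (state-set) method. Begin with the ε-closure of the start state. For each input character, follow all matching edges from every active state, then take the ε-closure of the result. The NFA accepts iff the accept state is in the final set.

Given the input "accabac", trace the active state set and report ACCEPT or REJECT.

S₀ = ε-closure({0}) = {0,1,2,3,4,5,6,10}
'a' @ 1: {7,8,11,12,14}
'c' @ 2: {1,2,3,4,5,6,9,10,13,14,15}  ✓accept
'c' @ 3: {1,2,3,4,5,6,7,8,10,13,14,15}  ✓accept
'a' @ 4: {1,2,3,4,5,6,7,8,9,10,11,12,14}  ✓accept
'b' @ 5: {1,2,3,4,5,6,9,10}  ✓accept
'a' @ 6: {7,8,11,12,14}
'c' @ 7: {1,2,3,4,5,6,9,10,13,14,15}  ✓accept
end set {1,2,3,4,5,6,9,10,13,14,15} — state 1 in

Answer: ACCEPT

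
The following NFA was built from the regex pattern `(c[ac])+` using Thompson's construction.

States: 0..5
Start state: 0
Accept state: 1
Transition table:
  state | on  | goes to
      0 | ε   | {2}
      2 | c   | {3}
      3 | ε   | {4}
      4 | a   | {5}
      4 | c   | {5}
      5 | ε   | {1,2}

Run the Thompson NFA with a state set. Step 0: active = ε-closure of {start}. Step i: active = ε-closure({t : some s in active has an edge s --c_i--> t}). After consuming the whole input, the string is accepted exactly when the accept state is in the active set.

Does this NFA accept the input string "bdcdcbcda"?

start: ε-closure({0}) = {0,2}
'b' @ 1: {}  — dead — no transitions
rest 'dcdcbcda' ignored (set empty)
end set {} — state 1 not in

Answer: REJECT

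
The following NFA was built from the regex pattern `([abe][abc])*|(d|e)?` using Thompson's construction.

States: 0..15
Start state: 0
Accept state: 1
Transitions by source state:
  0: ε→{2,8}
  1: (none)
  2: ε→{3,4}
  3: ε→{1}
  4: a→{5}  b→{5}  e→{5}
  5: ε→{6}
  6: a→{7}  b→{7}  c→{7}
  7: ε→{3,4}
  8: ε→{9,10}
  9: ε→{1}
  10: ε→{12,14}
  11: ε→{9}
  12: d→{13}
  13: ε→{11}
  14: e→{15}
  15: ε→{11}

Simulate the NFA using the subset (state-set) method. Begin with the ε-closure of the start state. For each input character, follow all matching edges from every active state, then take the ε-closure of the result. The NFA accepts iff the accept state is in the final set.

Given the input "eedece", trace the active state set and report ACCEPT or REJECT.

initial (ε-close {0}): {0,1,2,3,4,8,9,10,12,14}
'e' @ 1: {1,5,6,9,11,15}  ✓accept
'e' @ 2: {}  — no active states
rest 'dece' ignored (set empty)
after full input: {}  (accept=1 not in)

Answer: REJECT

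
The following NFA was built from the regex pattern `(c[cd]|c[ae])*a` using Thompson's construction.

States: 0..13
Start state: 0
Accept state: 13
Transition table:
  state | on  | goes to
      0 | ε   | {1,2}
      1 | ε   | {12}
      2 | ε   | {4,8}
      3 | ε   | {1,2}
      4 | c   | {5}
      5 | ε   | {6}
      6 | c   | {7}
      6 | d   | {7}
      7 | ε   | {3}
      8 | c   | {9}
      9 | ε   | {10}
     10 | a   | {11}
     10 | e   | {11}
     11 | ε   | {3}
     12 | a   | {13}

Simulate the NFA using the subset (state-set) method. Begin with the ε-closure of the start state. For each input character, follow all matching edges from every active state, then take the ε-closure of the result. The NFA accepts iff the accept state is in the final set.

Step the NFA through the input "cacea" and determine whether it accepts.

start: ε-closure({0}) = {0,1,2,4,8,12}
'c' @ 1: {5,6,9,10}
'a' @ 2: {1,2,3,4,8,11,12}
'c' @ 3: {5,6,9,10}
'e' @ 4: {1,2,3,4,8,11,12}
'a' @ 5: {13}  (accept∈set)
after full input: {13}  (accept=13 in)

Answer: ACCEPT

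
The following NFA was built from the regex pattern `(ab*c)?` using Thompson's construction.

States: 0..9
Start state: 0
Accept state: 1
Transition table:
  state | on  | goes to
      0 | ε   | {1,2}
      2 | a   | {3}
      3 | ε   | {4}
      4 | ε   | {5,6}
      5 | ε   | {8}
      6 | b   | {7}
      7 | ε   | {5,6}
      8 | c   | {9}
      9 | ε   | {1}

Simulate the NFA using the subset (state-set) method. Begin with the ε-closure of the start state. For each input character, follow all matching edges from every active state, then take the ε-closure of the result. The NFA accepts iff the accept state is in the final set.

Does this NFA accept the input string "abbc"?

start: ε-closure({0}) = {0,1,2}
'a' @ 1: {3,4,5,6,8}
'b' @ 2: {5,6,7,8}
'b' @ 3: {5,6,7,8}
'c' @ 4: {1,9}  ✓accept
final: {1,9}; accept 1 in set

Answer: ACCEPT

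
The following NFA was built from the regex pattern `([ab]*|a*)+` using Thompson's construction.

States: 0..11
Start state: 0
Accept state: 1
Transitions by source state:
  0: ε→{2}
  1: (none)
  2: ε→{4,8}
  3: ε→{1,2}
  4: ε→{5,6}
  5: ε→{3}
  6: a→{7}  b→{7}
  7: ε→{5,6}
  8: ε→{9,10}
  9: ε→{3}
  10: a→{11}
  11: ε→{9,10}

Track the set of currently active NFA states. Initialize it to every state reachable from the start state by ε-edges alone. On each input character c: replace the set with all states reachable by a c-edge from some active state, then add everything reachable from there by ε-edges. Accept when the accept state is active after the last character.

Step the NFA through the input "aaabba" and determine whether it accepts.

initial (ε-close {0}): {0,1,2,3,4,5,6,8,9,10}
'a' @ 1: {1,2,3,4,5,6,7,8,9,10,11}  [accepting]
'a' @ 2: {1,2,3,4,5,6,7,8,9,10,11}  [accepting]
'a' @ 3: {1,2,3,4,5,6,7,8,9,10,11}  [accepting]
'b' @ 4: {1,2,3,4,5,6,7,8,9,10}  [accepting]
'b' @ 5: {1,2,3,4,5,6,7,8,9,10}  [accepting]
'a' @ 6: {1,2,3,4,5,6,7,8,9,10,11}  [accepting]
after full input: {1,2,3,4,5,6,7,8,9,10,11}  (accept=1 in)

Answer: ACCEPT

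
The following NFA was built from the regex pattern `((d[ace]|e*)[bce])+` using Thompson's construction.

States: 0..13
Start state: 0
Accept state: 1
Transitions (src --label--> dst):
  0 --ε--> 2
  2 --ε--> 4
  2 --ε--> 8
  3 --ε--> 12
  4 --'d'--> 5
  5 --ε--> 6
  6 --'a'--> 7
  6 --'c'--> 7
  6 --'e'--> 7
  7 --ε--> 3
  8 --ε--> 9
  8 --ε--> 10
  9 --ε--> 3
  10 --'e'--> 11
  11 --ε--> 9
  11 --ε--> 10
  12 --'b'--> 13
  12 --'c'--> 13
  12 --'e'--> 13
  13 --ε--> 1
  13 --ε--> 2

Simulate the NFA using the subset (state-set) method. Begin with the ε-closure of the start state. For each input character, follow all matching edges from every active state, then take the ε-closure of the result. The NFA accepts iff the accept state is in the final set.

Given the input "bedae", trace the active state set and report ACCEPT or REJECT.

initial (ε-close {0}): {0,2,3,4,8,9,10,12}
'b' @ 1: {1,2,3,4,8,9,10,12,13}  [accepting]
'e' @ 2: {1,2,3,4,8,9,10,11,12,13}  [accepting]
'd' @ 3: {5,6}
'a' @ 4: {3,7,12}
'e' @ 5: {1,2,3,4,8,9,10,12,13}  [accepting]
after full input: {1,2,3,4,8,9,10,12,13}  (accept=1 in)

Answer: ACCEPT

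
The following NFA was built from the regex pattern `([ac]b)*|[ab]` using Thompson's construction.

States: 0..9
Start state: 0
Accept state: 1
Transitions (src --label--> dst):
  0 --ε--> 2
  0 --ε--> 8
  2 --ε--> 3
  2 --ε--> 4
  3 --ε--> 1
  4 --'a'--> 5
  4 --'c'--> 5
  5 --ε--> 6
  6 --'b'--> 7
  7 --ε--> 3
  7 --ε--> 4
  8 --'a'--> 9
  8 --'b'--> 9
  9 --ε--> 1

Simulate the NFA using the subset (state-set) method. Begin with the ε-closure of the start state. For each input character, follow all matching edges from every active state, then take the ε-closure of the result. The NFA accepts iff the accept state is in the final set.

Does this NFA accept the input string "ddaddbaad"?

Answer: REJECT

Steps:
start: ε-closure({0}) = {0,1,2,3,4,8}
'd' @ 1: {}  — state set empty
rest 'daddbaad' ignored (set empty)
end set {} — state 1 not in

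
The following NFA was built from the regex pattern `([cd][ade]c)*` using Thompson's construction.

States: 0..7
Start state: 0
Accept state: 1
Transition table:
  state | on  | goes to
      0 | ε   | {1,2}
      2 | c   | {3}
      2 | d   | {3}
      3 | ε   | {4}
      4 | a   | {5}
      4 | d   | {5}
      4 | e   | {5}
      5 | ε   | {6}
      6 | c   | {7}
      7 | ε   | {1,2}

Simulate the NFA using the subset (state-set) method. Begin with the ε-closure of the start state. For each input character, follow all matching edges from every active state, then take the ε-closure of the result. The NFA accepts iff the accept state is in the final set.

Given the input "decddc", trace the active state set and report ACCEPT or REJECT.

start: ε-closure({0}) = {0,1,2}
'd' @ 1: {3,4}
'e' @ 2: {5,6}
'c' @ 3: {1,2,7}  (accept∈set)
'd' @ 4: {3,4}
'd' @ 5: {5,6}
'c' @ 6: {1,2,7}  (accept∈set)
final: {1,2,7}; accept 1 in set

Answer: ACCEPT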